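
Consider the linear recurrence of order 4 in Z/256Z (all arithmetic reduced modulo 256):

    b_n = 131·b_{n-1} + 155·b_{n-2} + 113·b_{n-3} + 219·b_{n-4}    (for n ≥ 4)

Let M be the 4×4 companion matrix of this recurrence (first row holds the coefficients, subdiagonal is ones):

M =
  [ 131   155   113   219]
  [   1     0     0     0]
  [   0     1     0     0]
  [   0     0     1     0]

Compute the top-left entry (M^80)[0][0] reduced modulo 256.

161

(M^80)[0][0] is the top entry after applying M 80 times to the unit state (1, 0, 0, 0). Equivalently it is h_{83} for the auxiliary sequence (h_n) obeying the same recurrence with h_3 = 1 and h_i = 0 for 0 ≤ i < 3:
h_4 = 131·1 + 155·0 + 113·0 + 219·0 = 131
h_5 = 131·131 + 155·1 + 113·0 + 219·0 = 164
h_6 = 131·164 + 155·131 + 113·1 + 219·0 = 174
h_7 = 131·174 + 155·164 + 113·131 + 219·1 = 4
h_8 = 131·4 + 155·174 + 113·164 + 219·131 = 219
h_9 = 131·219 + 155·4 + 113·174 + 219·164 = 151
h_10 = 131·151 + 155·219 + 113·4 + 219·174 = 124
h_11 = 131·124 + 155·151 + 113·219 + 219·4 = 248
h_12 = 131·248 + 155·124 + 113·151 + 219·219 = 252
h_13 = 131·252 + 155·248 + 113·124 + 219·151 = 5
h_14 = 131·5 + 155·252 + 113·248 + 219·124 = 175
h_15 = 131·175 + 155·5 + 113·252 + 219·248 = 248
h_16 = 131·248 + 155·175 + 113·5 + 219·252 = 166
h_17 = 131·166 + 155·248 + 113·175 + 219·5 = 160
h_18 = 131·160 + 155·166 + 113·248 + 219·175 = 143
h_19 = 131·143 + 155·160 + 113·166 + 219·248 = 123
h_20 = 131·123 + 155·143 + 113·160 + 219·166 = 40
h_21 = 131·40 + 155·123 + 113·143 + 219·160 = 240
h_22 = 131·240 + 155·40 + 113·123 + 219·143 = 168
h_23 = 131·168 + 155·240 + 113·40 + 219·123 = 41
h_24 = 131·41 + 155·168 + 113·240 + 219·40 = 219
h_25 = 131·219 + 155·41 + 113·168 + 219·240 = 92
h_26 = 131·92 + 155·219 + 113·41 + 219·168 = 126
h_27 = 131·126 + 155·92 + 113·219 + 219·41 = 236
h_28 = 131·236 + 155·126 + 113·92 + 219·219 = 3
h_29 = 131·3 + 155·236 + 113·126 + 219·92 = 191
h_30 = 131·191 + 155·3 + 113·236 + 219·126 = 132
h_31 = 131·132 + 155·191 + 113·3 + 219·236 = 104
h_32 = 131·104 + 155·132 + 113·191 + 219·3 = 4
h_33 = 131·4 + 155·104 + 113·132 + 219·191 = 173
h_34 = 131·173 + 155·4 + 113·104 + 219·132 = 199
h_35 = 131·199 + 155·173 + 113·4 + 219·104 = 80
h_36 = 131·80 + 155·199 + 113·173 + 219·4 = 54
h_37 = 131·54 + 155·80 + 113·199 + 219·173 = 232
h_38 = 131·232 + 155·54 + 113·80 + 219·199 = 247
h_39 = 131·247 + 155·232 + 113·54 + 219·80 = 35
h_40 = 131·35 + 155·247 + 113·232 + 219·54 = 16
h_41 = 131·16 + 155·35 + 113·247 + 219·232 = 224
h_42 = 131·224 + 155·16 + 113·35 + 219·247 = 16
h_43 = 131·16 + 155·224 + 113·16 + 219·35 = 209
h_44 = 131·209 + 155·16 + 113·224 + 219·16 = 51
h_45 = 131·51 + 155·209 + 113·16 + 219·224 = 84
h_46 = 131·84 + 155·51 + 113·209 + 219·16 = 206
h_47 = 131·206 + 155·84 + 113·51 + 219·209 = 148
h_48 = 131·148 + 155·206 + 113·84 + 219·51 = 43
h_49 = 131·43 + 155·148 + 113·206 + 219·84 = 103
h_50 = 131·103 + 155·43 + 113·148 + 219·206 = 76
h_51 = 131·76 + 155·103 + 113·43 + 219·148 = 216
h_52 = 131·216 + 155·76 + 113·103 + 219·43 = 204
h_53 = 131·204 + 155·216 + 113·76 + 219·103 = 213
h_54 = 131·213 + 155·204 + 113·216 + 219·76 = 223
h_55 = 131·223 + 155·213 + 113·204 + 219·216 = 232
h_56 = 131·232 + 155·223 + 113·213 + 219·204 = 70
h_57 = 131·70 + 155·232 + 113·223 + 219·213 = 240
h_58 = 131·240 + 155·70 + 113·232 + 219·223 = 95
h_59 = 131·95 + 155·240 + 113·70 + 219·232 = 75
h_60 = 131·75 + 155·95 + 113·240 + 219·70 = 184
h_61 = 131·184 + 155·75 + 113·95 + 219·240 = 208
h_62 = 131·208 + 155·184 + 113·75 + 219·95 = 56
h_63 = 131·56 + 155·208 + 113·184 + 219·75 = 249
h_64 = 131·249 + 155·56 + 113·208 + 219·184 = 139
h_65 = 131·139 + 155·249 + 113·56 + 219·208 = 140
h_66 = 131·140 + 155·139 + 113·249 + 219·56 = 158
h_67 = 131·158 + 155·140 + 113·139 + 219·249 = 252
h_68 = 131·252 + 155·158 + 113·140 + 219·139 = 83
h_69 = 131·83 + 155·252 + 113·158 + 219·140 = 143
h_70 = 131·143 + 155·83 + 113·252 + 219·158 = 212
h_71 = 131·212 + 155·143 + 113·83 + 219·252 = 72
h_72 = 131·72 + 155·212 + 113·143 + 219·83 = 84
h_73 = 131·84 + 155·72 + 113·212 + 219·143 = 125
h_74 = 131·125 + 155·84 + 113·72 + 219·212 = 247
h_75 = 131·247 + 155·125 + 113·84 + 219·72 = 192
h_76 = 131·192 + 155·247 + 113·125 + 219·84 = 214
h_77 = 131·214 + 155·192 + 113·247 + 219·125 = 184
h_78 = 131·184 + 155·214 + 113·192 + 219·247 = 199
h_79 = 131·199 + 155·184 + 113·214 + 219·192 = 243
h_80 = 131·243 + 155·199 + 113·184 + 219·214 = 32
h_81 = 131·32 + 155·243 + 113·199 + 219·184 = 192
h_82 = 131·192 + 155·32 + 113·243 + 219·199 = 32
h_83 = 131·32 + 155·192 + 113·32 + 219·243 = 161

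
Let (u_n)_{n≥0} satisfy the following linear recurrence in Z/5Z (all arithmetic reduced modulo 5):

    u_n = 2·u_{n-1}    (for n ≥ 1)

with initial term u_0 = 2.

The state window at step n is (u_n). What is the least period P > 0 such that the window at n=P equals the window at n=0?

4

n=0: window = (2)
n=1: window = (4)
n=2: window = (3)
n=3: window = (1)
n=4: window = (2)
window at n=4 equals window at n=0 → period = 4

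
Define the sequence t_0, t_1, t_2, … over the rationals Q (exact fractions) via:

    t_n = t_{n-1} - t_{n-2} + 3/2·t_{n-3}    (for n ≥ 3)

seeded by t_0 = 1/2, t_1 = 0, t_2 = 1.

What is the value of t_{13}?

87/16

t_3 = 1·1 + -1·0 + 3/2·1/2 = 7/4
t_4 = 1·7/4 + -1·1 + 3/2·0 = 3/4
t_5 = 1·3/4 + -1·7/4 + 3/2·1 = 1/2
t_6 = 1·1/2 + -1·3/4 + 3/2·7/4 = 19/8
t_7 = 1·19/8 + -1·1/2 + 3/2·3/4 = 3
t_8 = 1·3 + -1·19/8 + 3/2·1/2 = 11/8
t_9 = 1·11/8 + -1·3 + 3/2·19/8 = 31/16
t_10 = 1·31/16 + -1·11/8 + 3/2·3 = 81/16
t_11 = 1·81/16 + -1·31/16 + 3/2·11/8 = 83/16
t_12 = 1·83/16 + -1·81/16 + 3/2·31/16 = 97/32
t_13 = 1·97/32 + -1·83/16 + 3/2·81/16 = 87/16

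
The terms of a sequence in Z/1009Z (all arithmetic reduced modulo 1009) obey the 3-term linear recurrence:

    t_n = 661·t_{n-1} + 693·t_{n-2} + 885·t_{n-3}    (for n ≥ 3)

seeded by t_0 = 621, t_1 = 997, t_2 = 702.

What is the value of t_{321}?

t_3 = 661·702 + 693·997 + 885·621 = 327
t_4 = 661·327 + 693·702 + 885·997 = 848
t_5 = 661·848 + 693·327 + 885·702 = 854
t_6 = 661·854 + 693·848 + 885·327 = 701
t_7 = 661·701 + 693·854 + 885·848 = 562
t_8 = 661·562 + 693·701 + 885·854 = 683
Continuing the recurrence:
  t_9 = 282;  t_10 = 777;  t_11 = 769;  t_12 = 784;  t_13 = 279;  t_14 = 741
  t_15 = 712;  t_16 = 80;  t_17 = 362;  t_18 = 598;  t_19 = 554;  t_20 = 159
  t_21 = 170;  t_22 = 493;  t_23 = 187;  t_24 = 216;  t_25 = 354;  t_26 = 281
  t_27 = 679;  t_28 = 310;  t_29 = 907;  t_30 = 654;  t_31 = 288;  t_32 = 388
  t_33 = 617;  t_34 = 294;  t_35 = 691;  t_36 = 783;  t_37 = 411;  t_38 = 108
  t_39 = 815;  t_40 = 582;  t_41 = 762;  t_42 = 766;  t_43 = 647;  t_44 = 313
  t_45 = 285;  t_46 = 168;  t_47 = 338;  t_48 = 793;  t_49 = 1005;  t_50 = 493
  t_51 = 771;  t_52 = 180;  t_53 = 877;  t_54 = 406;  t_55 = 193;  t_56 = 510
  t_57 = 771;  t_58 = 650;  t_59 = 685;  t_60 = 431;  t_61 = 948;  t_62 = 883
  t_63 = 599;  t_64 = 368;  t_65 = 976;  t_66 = 522;  t_67 = 75;  t_68 = 714
  t_69 = 106;  t_70 = 618;  t_71 = 919;  t_72 = 472;  t_73 = 451;  t_74 = 697
  t_75 = 360;  t_76 = 126;  t_77 = 142;  t_78 = 325;  t_79 = 961;  t_80 = 323
  t_81 = 697;  t_82 = 352;  t_83 = 620;  t_84 = 270;  t_85 = 451;  t_86 = 705
  t_87 = 426;  t_88 = 864;  t_89 = 963;  t_90 = 932;  t_91 = 790;  t_92 = 303
  t_93 = 551;  t_94 = 991;  t_95 = 412;  t_96 = 833;  t_97 = 891;  t_98 = 187
  t_99 = 90;  t_100 = 904;  t_101 = 47;  t_102 = 619;  t_103 = 700;  t_104 = 946
  t_105 = 434;  t_106 = 20;  t_107 = 932;  t_108 = 966;  t_109 = 492;  t_110 = 243
  t_111 = 393;  t_112 = 897;  t_113 = 691;  t_114 = 460;  t_115 = 710;  t_116 = 142
  t_117 = 136;  t_118 = 371;  t_119 = 0;  t_120 = 97;  t_121 = 960;  t_122 = 526
  t_123 = 10;  t_124 = 847;  t_125 = 100;  t_126 = 17;  t_127 = 734;  t_128 = 235
  t_129 = 994;  t_130 = 375;  t_131 = 486;  t_132 = 788;  t_133 = 939;  t_134 = 635
  t_135 = 74;  t_136 = 212;  t_137 = 675;  t_138 = 713;  t_139 = 644;  t_140 = 641
  t_141 = 615;  t_142 = 1005;  t_143 = 1007;  t_144 = 366;  t_145 = 894;  t_146 = 287
  t_147 = 52;  t_148 = 318;  t_149 = 774;  t_150 = 69;  t_151 = 726;  t_152 = 884
  t_153 = 265;  t_154 = 534;  t_155 = 196;  t_156 = 600;  t_157 = 54;  t_158 = 383
  t_159 = 259;  t_160 = 88;  t_161 = 471;  t_162 = 166;  t_163 = 428;  t_164 = 518
  t_165 = 910;  t_166 = 321;  t_167 = 640;  t_168 = 910;  t_169 = 262;  t_170 = 999
  t_171 = 567;  t_172 = 381;  t_173 = 252;  t_174 = 84;  t_175 = 287;  t_176 = 745
  t_177 = 854;  t_178 = 876;  t_179 = 866;  t_180 = 22;  t_181 = 547;  t_182 = 26
  t_183 = 19;  t_184 = 82;  t_185 = 578;  t_186 = 640;  t_187 = 172;  t_188 = 211
  t_189 = 714;  t_190 = 530;  t_191 = 669;  t_192 = 537;  t_193 = 140;  t_194 = 323
  t_195 = 766;  t_196 = 451;  t_197 = 868;  t_198 = 251;  t_199 = 166;  t_200 = 471
  t_201 = 726;  t_202 = 703;  t_203 = 288;  t_204 = 285;  t_205 = 115;  t_206 = 693
  t_207 = 955;  t_208 = 461;  t_209 = 756;  t_210 = 523;  t_211 = 202;  t_212 = 635
  t_213 = 459;  t_214 = 1007;  t_215 = 910;  t_216 = 366;  t_217 = 19;  t_218 = 998
  t_219 = 872;  t_220 = 364;  t_221 = 722;  t_222 = 831;  t_223 = 546;  t_224 = 710
  t_225 = 2;  t_226 = 859;  t_227 = 861;  t_228 = 783;  t_229 = 738;  t_230 = 438
  t_231 = 587;  t_232 = 683;  t_233 = 778;  t_234 = 635;  t_235 = 403;  t_236 = 530
  t_237 = 964;  t_238 = 8;  t_239 = 202;  t_240 = 359;  t_241 = 945;  t_242 = 824
  t_243 = 737;  t_244 = 621;  t_245 = 747;  t_246 = 307;  t_247 = 861;  t_248 = 97
  t_249 = 169;  t_250 = 527;  t_251 = 395;  t_252 = 959;  t_253 = 780;  t_254 = 98
  t_255 = 64;  t_256 = 381;  t_257 = 512;  t_258 = 228;  t_259 = 194;  t_260 = 770
  t_261 = 659;  t_262 = 729;  t_263 = 561;  t_264 = 219;  t_265 = 185;  t_266 = 670
  t_267 = 68;  t_268 = 989;  t_269 = 265;  t_270 = 514;  t_271 = 190;  t_272 = 936
  t_273 = 510;  t_274 = 621;  t_275 = 69;  t_276 = 41;  t_277 = 941;  t_278 = 134
  t_279 = 42;  t_280 = 913;  t_281 = 493;  t_282 = 878;  t_283 = 586;  t_284 = 334
  t_285 = 383;  t_286 = 289;  t_287 = 333;  t_288 = 577;  t_289 = 191;  t_290 = 500
  t_291 = 832;  t_292 = 992;  t_293 = 857;  t_294 = 505;  t_295 = 525;  t_296 = 457
  t_297 = 909;  t_298 = 854;  t_299 = 620;  t_300 = 1006;  t_301 = 919;  t_302 = 793
  t_303 = 53;  t_304 = 432;  t_305 = 960;  t_306 = 93;  t_307 = 182;  t_308 = 126
  t_309 = 116;  t_310 = 166;  t_311 = 942;  t_312 = 872;  t_313 = 841;  t_314 = 83
  t_315 = 832;  t_316 = 705;  t_317 = 82;  t_318 = 684;  t_319 = 777
t_320 = 661·777 + 693·684 + 885·82 = 729
t_321 = 661·729 + 693·777 + 885·684 = 171

171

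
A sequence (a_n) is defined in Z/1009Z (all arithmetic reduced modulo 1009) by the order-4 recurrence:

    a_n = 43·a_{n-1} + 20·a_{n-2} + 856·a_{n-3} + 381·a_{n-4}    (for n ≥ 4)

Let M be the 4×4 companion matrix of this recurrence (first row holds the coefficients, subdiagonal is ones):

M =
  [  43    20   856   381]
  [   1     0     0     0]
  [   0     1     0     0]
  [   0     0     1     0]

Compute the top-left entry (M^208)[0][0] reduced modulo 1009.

276

(M^208)[0][0] is the top entry after applying M 208 times to the unit state (1, 0, 0, 0). Equivalently it is h_{211} for the auxiliary sequence (h_n) obeying the same recurrence with h_3 = 1 and h_i = 0 for 0 ≤ i < 3:
h_4 = 43·1 + 20·0 + 856·0 + 381·0 = 43
h_5 = 43·43 + 20·1 + 856·0 + 381·0 = 860
h_6 = 43·860 + 20·43 + 856·1 + 381·0 = 354
h_7 = 43·354 + 20·860 + 856·43 + 381·1 = 999
h_8 = 43·999 + 20·354 + 856·860 + 381·43 = 425
h_9 = 43·425 + 20·999 + 856·354 + 381·860 = 981
Continuing the recurrence:
  h_10 = 422;  h_11 = 210;  h_12 = 41;  h_13 = 350;  h_14 = 235;  h_15 = 32
  h_16 = 435;  h_17 = 705;  h_18 = 556;  h_19 = 798;  h_20 = 386;  h_21 = 169
  h_22 = 802;  h_23 = 326;  h_24 = 926;  h_25 = 129;  h_26 = 258;  h_27 = 238
  h_28 = 358;  h_29 = 568;  h_30 = 640;  h_31 = 118;  h_32 = 774;  h_33 = 762
  h_34 = 593;  h_35 = 572;  h_36 = 856;  h_37 = 636;  h_38 = 256;  h_39 = 711
  h_40 = 163;  h_41 = 379;  h_42 = 238;  h_43 = 417;  h_44 = 573;  h_45 = 713
  h_46 = 384;  h_47 = 71;  h_48 = 895;  h_49 = 556;  h_50 = 674;  h_51 = 848
  h_52 = 144;  h_53 = 696;  h_54 = 436;  h_55 = 754;  h_56 = 617;  h_57 = 946
  h_58 = 854;  h_59 = 301;  h_60 = 291;  h_61 = 83;  h_62 = 136;  h_63 = 982
  h_64 = 849;  h_65 = 368;  h_66 = 968;  h_67 = 619;  h_68 = 352;  h_69 = 449
  h_70 = 775;  h_71 = 290;  h_72 = 557;  h_73 = 516;  h_74 = 704;  h_75 = 276
  h_76 = 804;  h_77 = 833;  h_78 = 420;  h_79 = 720;  h_80 = 291;  h_81 = 533
  h_82 = 906;  h_83 = 931;  h_84 = 701;  h_85 = 210;  h_86 = 786;  h_87 = 918
  h_88 = 562;  h_89 = 260;  h_90 = 821;  h_91 = 566;  h_92 = 183;  h_93 = 708
  h_94 = 994;  h_95 = 371;  h_96 = 259;  h_97 = 8;  h_98 = 559;  h_99 = 805
  h_100 = 981;  h_101 = 20;  h_102 = 313;  h_103 = 959;  h_104 = 472;  h_105 = 216
  h_106 = 335;  h_107 = 107;  h_108 = 681;  h_109 = 915;  h_110 = 771;  h_111 = 135
  h_112 = 440;  h_113 = 22;  h_114 = 322;  h_115 = 419;  h_116 = 48;  h_117 = 839
  h_118 = 766;  h_119 = 213;  h_120 = 165;  h_121 = 917;  h_122 = 297;  h_123 = 245
  h_124 = 588;  h_125 = 141;  h_126 = 667;  h_127 = 576;  h_128 = 421;  h_129 = 464
  h_130 = 643;  h_131 = 262;  h_132 = 527;  h_133 = 361;  h_134 = 908;  h_135 = 879
  h_136 = 720;  h_137 = 743;  h_138 = 515;  h_139 = 413;  h_140 = 17;  h_141 = 380
  h_142 = 374;  h_143 = 850;  h_144 = 439;  h_145 = 337;  h_146 = 400;  h_147 = 121
  h_148 = 758;  h_149 = 302;  h_150 = 593;  h_151 = 8;  h_152 = 528;  h_153 = 783
  h_154 = 544;  h_155 = 667;  h_156 = 859;  h_157 = 1;  h_158 = 347;  h_159 = 417
  h_160 = 865;  h_161 = 897;  h_162 = 170;  h_163 = 323;  h_164 = 750;  h_165 = 298
  h_166 = 787;  h_167 = 691;  h_168 = 62;  h_169 = 532;  h_170 = 296;  h_171 = 687
  h_172 = 894;  h_173 = 723;  h_174 = 130;  h_175 = 728;  h_176 = 550;  h_177 = 164
  h_178 = 594;  h_179 = 60;  h_180 = 145;  h_181 = 226;  h_182 = 709;  h_183 = 367
  h_184 = 178;  h_185 = 695;  h_186 = 218;  h_187 = 661;  h_188 = 320;  h_189 = 117
  h_190 = 419;  h_191 = 249;  h_192 = 8;  h_193 = 929;  h_194 = 209;  h_195 = 132
  h_196 = 928;  h_197 = 267;  h_198 = 682;  h_199 = 487;  h_200 = 202;  h_201 = 672
  h_202 = 323;  h_203 = 350;  h_204 = 701;  h_205 = 587;  h_206 = 811;  h_207 = 62
  h_208 = 410;  h_209 = 381
h_210 = 43·381 + 20·410 + 856·62 + 381·811 = 199
h_211 = 43·199 + 20·381 + 856·410 + 381·62 = 276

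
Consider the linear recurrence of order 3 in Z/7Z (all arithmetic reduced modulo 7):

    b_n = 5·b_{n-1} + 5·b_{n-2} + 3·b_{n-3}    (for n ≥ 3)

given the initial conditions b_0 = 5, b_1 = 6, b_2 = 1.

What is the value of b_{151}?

3

b_3 = 5·1 + 5·6 + 3·5 = 1
b_4 = 5·1 + 5·1 + 3·6 = 0
b_5 = 5·0 + 5·1 + 3·1 = 1
b_6 = 5·1 + 5·0 + 3·1 = 1
b_7 = 5·1 + 5·1 + 3·0 = 3
b_8 = 5·3 + 5·1 + 3·1 = 2
b_9 = 5·2 + 5·3 + 3·1 = 0
b_10 = 5·0 + 5·2 + 3·3 = 5
b_11 = 5·5 + 5·0 + 3·2 = 3
b_12 = 5·3 + 5·5 + 3·0 = 5
b_13 = 5·5 + 5·3 + 3·5 = 6
b_14 = 5·6 + 5·5 + 3·3 = 1
(b_12, b_13, b_14) = (5, 6, 1) = (b_0, b_1, b_2), so the sequence has period 12.
151 ≡ 7 (mod 12), hence b_151 = b_7 = 3.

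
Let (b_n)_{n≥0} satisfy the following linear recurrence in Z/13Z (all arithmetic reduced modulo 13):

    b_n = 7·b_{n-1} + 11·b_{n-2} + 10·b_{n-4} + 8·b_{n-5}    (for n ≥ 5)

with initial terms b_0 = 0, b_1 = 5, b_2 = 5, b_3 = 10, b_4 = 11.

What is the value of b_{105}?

2

b_5 = 7·11 + 11·10 + 0·5 + 10·5 + 8·0 = 3
b_6 = 7·3 + 11·11 + 0·10 + 10·5 + 8·5 = 11
b_7 = 7·11 + 11·3 + 0·11 + 10·10 + 8·5 = 3
b_8 = 7·3 + 11·11 + 0·3 + 10·11 + 8·10 = 7
b_9 = 7·7 + 11·3 + 0·11 + 10·3 + 8·11 = 5
b_10 = 7·5 + 11·7 + 0·3 + 10·11 + 8·3 = 12
b_11 = 7·12 + 11·5 + 0·7 + 10·3 + 8·11 = 10
b_12 = 7·10 + 11·12 + 0·5 + 10·7 + 8·3 = 10
b_13 = 7·10 + 11·10 + 0·12 + 10·5 + 8·7 = 0
b_14 = 7·0 + 11·10 + 0·10 + 10·12 + 8·5 = 10
b_15 = 7·10 + 11·0 + 0·10 + 10·10 + 8·12 = 6
b_16 = 7·6 + 11·10 + 0·0 + 10·10 + 8·10 = 7
b_17 = 7·7 + 11·6 + 0·10 + 10·0 + 8·10 = 0
b_18 = 7·0 + 11·7 + 0·6 + 10·10 + 8·0 = 8
b_19 = 7·8 + 11·0 + 0·7 + 10·6 + 8·10 = 1
b_20 = 7·1 + 11·8 + 0·0 + 10·7 + 8·6 = 5
b_21 = 7·5 + 11·1 + 0·8 + 10·0 + 8·7 = 11
b_22 = 7·11 + 11·5 + 0·1 + 10·8 + 8·0 = 4
b_23 = 7·4 + 11·11 + 0·5 + 10·1 + 8·8 = 2
b_24 = 7·2 + 11·4 + 0·11 + 10·5 + 8·1 = 12
b_25 = 7·12 + 11·2 + 0·4 + 10·11 + 8·5 = 9
b_26 = 7·9 + 11·12 + 0·2 + 10·4 + 8·11 = 11
b_27 = 7·11 + 11·9 + 0·12 + 10·2 + 8·4 = 7
b_28 = 7·7 + 11·11 + 0·9 + 10·12 + 8·2 = 7
b_29 = 7·7 + 11·7 + 0·11 + 10·9 + 8·12 = 0
b_30 = 7·0 + 11·7 + 0·7 + 10·11 + 8·9 = 12
b_31 = 7·12 + 11·0 + 0·7 + 10·7 + 8·11 = 8
b_32 = 7·8 + 11·12 + 0·0 + 10·7 + 8·7 = 2
b_33 = 7·2 + 11·8 + 0·12 + 10·0 + 8·7 = 2
b_34 = 7·2 + 11·2 + 0·8 + 10·12 + 8·0 = 0
b_35 = 7·0 + 11·2 + 0·2 + 10·8 + 8·12 = 3
b_36 = 7·3 + 11·0 + 0·2 + 10·2 + 8·8 = 1
b_37 = 7·1 + 11·3 + 0·0 + 10·2 + 8·2 = 11
b_38 = 7·11 + 11·1 + 0·3 + 10·0 + 8·2 = 0
b_39 = 7·0 + 11·11 + 0·1 + 10·3 + 8·0 = 8
b_40 = 7·8 + 11·0 + 0·11 + 10·1 + 8·3 = 12
b_41 = 7·12 + 11·8 + 0·0 + 10·11 + 8·1 = 4
b_42 = 7·4 + 11·12 + 0·8 + 10·0 + 8·11 = 1
b_43 = 7·1 + 11·4 + 0·12 + 10·8 + 8·0 = 1
b_44 = 7·1 + 11·1 + 0·4 + 10·12 + 8·8 = 7
b_45 = 7·7 + 11·1 + 0·1 + 10·4 + 8·12 = 1
b_46 = 7·1 + 11·7 + 0·1 + 10·1 + 8·4 = 9
b_47 = 7·9 + 11·1 + 0·7 + 10·1 + 8·1 = 1
b_48 = 7·1 + 11·9 + 0·1 + 10·7 + 8·1 = 2
b_49 = 7·2 + 11·1 + 0·9 + 10·1 + 8·7 = 0
b_50 = 7·0 + 11·2 + 0·1 + 10·9 + 8·1 = 3
b_51 = 7·3 + 11·0 + 0·2 + 10·1 + 8·9 = 12
b_52 = 7·12 + 11·3 + 0·0 + 10·2 + 8·1 = 2
b_53 = 7·2 + 11·12 + 0·3 + 10·0 + 8·2 = 6
b_54 = 7·6 + 11·2 + 0·12 + 10·3 + 8·0 = 3
b_55 = 7·3 + 11·6 + 0·2 + 10·12 + 8·3 = 10
b_56 = 7·10 + 11·3 + 0·6 + 10·2 + 8·12 = 11
b_57 = 7·11 + 11·10 + 0·3 + 10·6 + 8·2 = 3
b_58 = 7·3 + 11·11 + 0·10 + 10·3 + 8·6 = 12
b_59 = 7·12 + 11·3 + 0·11 + 10·10 + 8·3 = 7
b_60 = 7·7 + 11·12 + 0·3 + 10·11 + 8·10 = 7
b_61 = 7·7 + 11·7 + 0·12 + 10·3 + 8·11 = 10
b_62 = 7·10 + 11·7 + 0·7 + 10·12 + 8·3 = 5
b_63 = 7·5 + 11·10 + 0·7 + 10·7 + 8·12 = 12
b_64 = 7·12 + 11·5 + 0·10 + 10·7 + 8·7 = 5
b_65 = 7·5 + 11·12 + 0·5 + 10·10 + 8·7 = 11
b_66 = 7·11 + 11·5 + 0·12 + 10·5 + 8·10 = 2
b_67 = 7·2 + 11·11 + 0·5 + 10·12 + 8·5 = 9
b_68 = 7·9 + 11·2 + 0·11 + 10·5 + 8·12 = 10
b_69 = 7·10 + 11·9 + 0·2 + 10·11 + 8·5 = 7
b_70 = 7·7 + 11·10 + 0·9 + 10·2 + 8·11 = 7
b_71 = 7·7 + 11·7 + 0·10 + 10·9 + 8·2 = 11
b_72 = 7·11 + 11·7 + 0·7 + 10·10 + 8·9 = 1
b_73 = 7·1 + 11·11 + 0·7 + 10·7 + 8·10 = 5
b_74 = 7·5 + 11·1 + 0·11 + 10·7 + 8·7 = 3
b_75 = 7·3 + 11·5 + 0·1 + 10·11 + 8·7 = 8
b_76 = 7·8 + 11·3 + 0·5 + 10·1 + 8·11 = 5
b_77 = 7·5 + 11·8 + 0·3 + 10·5 + 8·1 = 12
b_78 = 7·12 + 11·5 + 0·8 + 10·3 + 8·5 = 1
b_79 = 7·1 + 11·12 + 0·5 + 10·8 + 8·3 = 9
b_80 = 7·9 + 11·1 + 0·12 + 10·5 + 8·8 = 6
b_81 = 7·6 + 11·9 + 0·1 + 10·12 + 8·5 = 2
b_82 = 7·2 + 11·6 + 0·9 + 10·1 + 8·12 = 4
b_83 = 7·4 + 11·2 + 0·6 + 10·9 + 8·1 = 5
b_84 = 7·5 + 11·4 + 0·2 + 10·6 + 8·9 = 3
b_85 = 7·3 + 11·5 + 0·4 + 10·2 + 8·6 = 1
b_86 = 7·1 + 11·3 + 0·5 + 10·4 + 8·2 = 5
b_87 = 7·5 + 11·1 + 0·3 + 10·5 + 8·4 = 11
b_88 = 7·11 + 11·5 + 0·1 + 10·3 + 8·5 = 7
b_89 = 7·7 + 11·11 + 0·5 + 10·1 + 8·3 = 9
b_90 = 7·9 + 11·7 + 0·11 + 10·5 + 8·1 = 3
b_91 = 7·3 + 11·9 + 0·7 + 10·11 + 8·5 = 10
b_92 = 7·10 + 11·3 + 0·9 + 10·7 + 8·11 = 1
b_93 = 7·1 + 11·10 + 0·3 + 10·9 + 8·7 = 3
b_94 = 7·3 + 11·1 + 0·10 + 10·3 + 8·9 = 4
b_95 = 7·4 + 11·3 + 0·1 + 10·10 + 8·3 = 3
b_96 = 7·3 + 11·4 + 0·3 + 10·1 + 8·10 = 12
b_97 = 7·12 + 11·3 + 0·4 + 10·3 + 8·1 = 12
b_98 = 7·12 + 11·12 + 0·3 + 10·4 + 8·3 = 7
b_99 = 7·7 + 11·12 + 0·12 + 10·3 + 8·4 = 9
b_100 = 7·9 + 11·7 + 0·12 + 10·12 + 8·3 = 11
b_101 = 7·11 + 11·9 + 0·7 + 10·12 + 8·12 = 2
b_102 = 7·2 + 11·11 + 0·9 + 10·7 + 8·12 = 2
b_103 = 7·2 + 11·2 + 0·11 + 10·9 + 8·7 = 0
b_104 = 7·0 + 11·2 + 0·2 + 10·11 + 8·9 = 9
b_105 = 7·9 + 11·0 + 0·2 + 10·2 + 8·11 = 2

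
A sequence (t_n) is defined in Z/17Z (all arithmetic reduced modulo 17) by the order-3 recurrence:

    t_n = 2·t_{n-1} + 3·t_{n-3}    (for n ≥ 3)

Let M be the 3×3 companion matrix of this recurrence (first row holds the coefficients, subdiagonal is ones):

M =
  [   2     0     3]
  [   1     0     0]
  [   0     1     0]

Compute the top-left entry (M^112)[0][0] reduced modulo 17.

8

(M^112)[0][0] is the top entry after applying M 112 times to the unit state (1, 0, 0). Equivalently it is h_{114} for the auxiliary sequence (h_n) obeying the same recurrence with h_2 = 1 and h_i = 0 for 0 ≤ i < 2:
h_3 = 2·1 + 0·0 + 3·0 = 2
h_4 = 2·2 + 0·1 + 3·0 = 4
h_5 = 2·4 + 0·2 + 3·1 = 11
h_6 = 2·11 + 0·4 + 3·2 = 11
h_7 = 2·11 + 0·11 + 3·4 = 0
h_8 = 2·0 + 0·11 + 3·11 = 16
h_9 = 2·16 + 0·0 + 3·11 = 14
h_10 = 2·14 + 0·16 + 3·0 = 11
h_11 = 2·11 + 0·14 + 3·16 = 2
h_12 = 2·2 + 0·11 + 3·14 = 12
h_13 = 2·12 + 0·2 + 3·11 = 6
h_14 = 2·6 + 0·12 + 3·2 = 1
h_15 = 2·1 + 0·6 + 3·12 = 4
h_16 = 2·4 + 0·1 + 3·6 = 9
h_17 = 2·9 + 0·4 + 3·1 = 4
h_18 = 2·4 + 0·9 + 3·4 = 3
h_19 = 2·3 + 0·4 + 3·9 = 16
h_20 = 2·16 + 0·3 + 3·4 = 10
h_21 = 2·10 + 0·16 + 3·3 = 12
h_22 = 2·12 + 0·10 + 3·16 = 4
h_23 = 2·4 + 0·12 + 3·10 = 4
h_24 = 2·4 + 0·4 + 3·12 = 10
h_25 = 2·10 + 0·4 + 3·4 = 15
h_26 = 2·15 + 0·10 + 3·4 = 8
h_27 = 2·8 + 0·15 + 3·10 = 12
h_28 = 2·12 + 0·8 + 3·15 = 1
h_29 = 2·1 + 0·12 + 3·8 = 9
h_30 = 2·9 + 0·1 + 3·12 = 3
h_31 = 2·3 + 0·9 + 3·1 = 9
h_32 = 2·9 + 0·3 + 3·9 = 11
h_33 = 2·11 + 0·9 + 3·3 = 14
h_34 = 2·14 + 0·11 + 3·9 = 4
h_35 = 2·4 + 0·14 + 3·11 = 7
h_36 = 2·7 + 0·4 + 3·14 = 5
h_37 = 2·5 + 0·7 + 3·4 = 5
h_38 = 2·5 + 0·5 + 3·7 = 14
h_39 = 2·14 + 0·5 + 3·5 = 9
h_40 = 2·9 + 0·14 + 3·5 = 16
h_41 = 2·16 + 0·9 + 3·14 = 6
h_42 = 2·6 + 0·16 + 3·9 = 5
h_43 = 2·5 + 0·6 + 3·16 = 7
h_44 = 2·7 + 0·5 + 3·6 = 15
h_45 = 2·15 + 0·7 + 3·5 = 11
h_46 = 2·11 + 0·15 + 3·7 = 9
h_47 = 2·9 + 0·11 + 3·15 = 12
h_48 = 2·12 + 0·9 + 3·11 = 6
h_49 = 2·6 + 0·12 + 3·9 = 5
h_50 = 2·5 + 0·6 + 3·12 = 12
h_51 = 2·12 + 0·5 + 3·6 = 8
h_52 = 2·8 + 0·12 + 3·5 = 14
h_53 = 2·14 + 0·8 + 3·12 = 13
h_54 = 2·13 + 0·14 + 3·8 = 16
h_55 = 2·16 + 0·13 + 3·14 = 6
h_56 = 2·6 + 0·16 + 3·13 = 0
h_57 = 2·0 + 0·6 + 3·16 = 14
h_58 = 2·14 + 0·0 + 3·6 = 12
h_59 = 2·12 + 0·14 + 3·0 = 7
h_60 = 2·7 + 0·12 + 3·14 = 5
h_61 = 2·5 + 0·7 + 3·12 = 12
h_62 = 2·12 + 0·5 + 3·7 = 11
h_63 = 2·11 + 0·12 + 3·5 = 3
h_64 = 2·3 + 0·11 + 3·12 = 8
h_65 = 2·8 + 0·3 + 3·11 = 15
h_66 = 2·15 + 0·8 + 3·3 = 5
h_67 = 2·5 + 0·15 + 3·8 = 0
h_68 = 2·0 + 0·5 + 3·15 = 11
h_69 = 2·11 + 0·0 + 3·5 = 3
h_70 = 2·3 + 0·11 + 3·0 = 6
h_71 = 2·6 + 0·3 + 3·11 = 11
h_72 = 2·11 + 0·6 + 3·3 = 14
h_73 = 2·14 + 0·11 + 3·6 = 12
h_74 = 2·12 + 0·14 + 3·11 = 6
h_75 = 2·6 + 0·12 + 3·14 = 3
h_76 = 2·3 + 0·6 + 3·12 = 8
h_77 = 2·8 + 0·3 + 3·6 = 0
h_78 = 2·0 + 0·8 + 3·3 = 9
h_79 = 2·9 + 0·0 + 3·8 = 8
h_80 = 2·8 + 0·9 + 3·0 = 16
h_81 = 2·16 + 0·8 + 3·9 = 8
h_82 = 2·8 + 0·16 + 3·8 = 6
h_83 = 2·6 + 0·8 + 3·16 = 9
h_84 = 2·9 + 0·6 + 3·8 = 8
h_85 = 2·8 + 0·9 + 3·6 = 0
h_86 = 2·0 + 0·8 + 3·9 = 10
h_87 = 2·10 + 0·0 + 3·8 = 10
h_88 = 2·10 + 0·10 + 3·0 = 3
h_89 = 2·3 + 0·10 + 3·10 = 2
h_90 = 2·2 + 0·3 + 3·10 = 0
h_91 = 2·0 + 0·2 + 3·3 = 9
h_92 = 2·9 + 0·0 + 3·2 = 7
h_93 = 2·7 + 0·9 + 3·0 = 14
h_94 = 2·14 + 0·7 + 3·9 = 4
h_95 = 2·4 + 0·14 + 3·7 = 12
h_96 = 2·12 + 0·4 + 3·14 = 15
h_97 = 2·15 + 0·12 + 3·4 = 8
h_98 = 2·8 + 0·15 + 3·12 = 1
h_99 = 2·1 + 0·8 + 3·15 = 13
h_100 = 2·13 + 0·1 + 3·8 = 16
h_101 = 2·16 + 0·13 + 3·1 = 1
h_102 = 2·1 + 0·16 + 3·13 = 7
h_103 = 2·7 + 0·1 + 3·16 = 11
h_104 = 2·11 + 0·7 + 3·1 = 8
h_105 = 2·8 + 0·11 + 3·7 = 3
h_106 = 2·3 + 0·8 + 3·11 = 5
h_107 = 2·5 + 0·3 + 3·8 = 0
h_108 = 2·0 + 0·5 + 3·3 = 9
h_109 = 2·9 + 0·0 + 3·5 = 16
h_110 = 2·16 + 0·9 + 3·0 = 15
h_111 = 2·15 + 0·16 + 3·9 = 6
h_112 = 2·6 + 0·15 + 3·16 = 9
h_113 = 2·9 + 0·6 + 3·15 = 12
h_114 = 2·12 + 0·9 + 3·6 = 8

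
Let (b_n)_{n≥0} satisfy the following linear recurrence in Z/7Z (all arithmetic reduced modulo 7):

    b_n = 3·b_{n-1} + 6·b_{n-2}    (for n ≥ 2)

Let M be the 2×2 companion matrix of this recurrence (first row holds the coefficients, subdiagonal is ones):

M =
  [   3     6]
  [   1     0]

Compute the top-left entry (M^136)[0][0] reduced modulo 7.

1

(M^136)[0][0] is the top entry after applying M 136 times to the unit state (1, 0). Equivalently it is h_{137} for the auxiliary sequence (h_n) obeying the same recurrence with h_1 = 1 and h_i = 0 for 0 ≤ i < 1:
h_2 = 3·1 + 6·0 = 3
h_3 = 3·3 + 6·1 = 1
h_4 = 3·1 + 6·3 = 0
h_5 = 3·0 + 6·1 = 6
h_6 = 3·6 + 6·0 = 4
h_7 = 3·4 + 6·6 = 6
h_8 = 3·6 + 6·4 = 0
h_9 = 3·0 + 6·6 = 1
(h_8, h_9) = (0, 1) = (h_0, h_1), so the sequence has period 8.
137 ≡ 1 (mod 8), hence h_137 = h_1 = 1.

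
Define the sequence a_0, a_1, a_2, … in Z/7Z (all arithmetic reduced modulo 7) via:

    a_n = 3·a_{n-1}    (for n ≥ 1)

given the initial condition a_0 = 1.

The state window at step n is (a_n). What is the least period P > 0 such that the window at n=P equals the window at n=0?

n=0: window = (1)
n=1: window = (3)
n=2: window = (2)
n=3: window = (6)
n=4: window = (4)
n=5: window = (5)
n=6: window = (1)
window at n=6 equals window at n=0 → period = 6

6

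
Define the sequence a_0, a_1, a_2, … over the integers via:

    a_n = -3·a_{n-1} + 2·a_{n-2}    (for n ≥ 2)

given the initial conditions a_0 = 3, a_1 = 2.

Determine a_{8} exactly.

a_2 = -3·2 + 2·3 = 0
a_3 = -3·0 + 2·2 = 4
a_4 = -3·4 + 2·0 = -12
a_5 = -3·-12 + 2·4 = 44
a_6 = -3·44 + 2·-12 = -156
a_7 = -3·-156 + 2·44 = 556
a_8 = -3·556 + 2·-156 = -1980

-1980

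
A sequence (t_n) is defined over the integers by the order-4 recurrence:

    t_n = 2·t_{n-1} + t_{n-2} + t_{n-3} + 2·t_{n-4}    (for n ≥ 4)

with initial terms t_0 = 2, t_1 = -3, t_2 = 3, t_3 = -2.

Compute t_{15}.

t_4 = 2·-2 + 1·3 + 1·-3 + 2·2 = 0
t_5 = 2·0 + 1·-2 + 1·3 + 2·-3 = -5
t_6 = 2·-5 + 1·0 + 1·-2 + 2·3 = -6
t_7 = 2·-6 + 1·-5 + 1·0 + 2·-2 = -21
t_8 = 2·-21 + 1·-6 + 1·-5 + 2·0 = -53
t_9 = 2·-53 + 1·-21 + 1·-6 + 2·-5 = -143
t_10 = 2·-143 + 1·-53 + 1·-21 + 2·-6 = -372
t_11 = 2·-372 + 1·-143 + 1·-53 + 2·-21 = -982
t_12 = 2·-982 + 1·-372 + 1·-143 + 2·-53 = -2585
t_13 = 2·-2585 + 1·-982 + 1·-372 + 2·-143 = -6810
t_14 = 2·-6810 + 1·-2585 + 1·-982 + 2·-372 = -17931
t_15 = 2·-17931 + 1·-6810 + 1·-2585 + 2·-982 = -47221

-47221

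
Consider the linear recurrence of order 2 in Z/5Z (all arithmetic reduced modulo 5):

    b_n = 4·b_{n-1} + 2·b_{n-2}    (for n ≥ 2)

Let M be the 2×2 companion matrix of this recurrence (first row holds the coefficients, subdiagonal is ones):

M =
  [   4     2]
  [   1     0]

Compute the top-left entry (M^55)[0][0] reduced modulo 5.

0

(M^55)[0][0] is the top entry after applying M 55 times to the unit state (1, 0). Equivalently it is h_{56} for the auxiliary sequence (h_n) obeying the same recurrence with h_1 = 1 and h_i = 0 for 0 ≤ i < 1:
h_2 = 4·1 + 2·0 = 4
h_3 = 4·4 + 2·1 = 3
h_4 = 4·3 + 2·4 = 0
h_5 = 4·0 + 2·3 = 1
(h_4, h_5) = (0, 1) = (h_0, h_1), so the sequence has period 4.
56 ≡ 0 (mod 4), hence h_56 = h_0 = 0.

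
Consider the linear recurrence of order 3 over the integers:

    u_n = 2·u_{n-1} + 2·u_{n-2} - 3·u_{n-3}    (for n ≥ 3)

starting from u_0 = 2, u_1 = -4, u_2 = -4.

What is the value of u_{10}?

u_3 = 2·-4 + 2·-4 + -3·2 = -22
u_4 = 2·-22 + 2·-4 + -3·-4 = -40
u_5 = 2·-40 + 2·-22 + -3·-4 = -112
u_6 = 2·-112 + 2·-40 + -3·-22 = -238
u_7 = 2·-238 + 2·-112 + -3·-40 = -580
u_8 = 2·-580 + 2·-238 + -3·-112 = -1300
u_9 = 2·-1300 + 2·-580 + -3·-238 = -3046
u_10 = 2·-3046 + 2·-1300 + -3·-580 = -6952

-6952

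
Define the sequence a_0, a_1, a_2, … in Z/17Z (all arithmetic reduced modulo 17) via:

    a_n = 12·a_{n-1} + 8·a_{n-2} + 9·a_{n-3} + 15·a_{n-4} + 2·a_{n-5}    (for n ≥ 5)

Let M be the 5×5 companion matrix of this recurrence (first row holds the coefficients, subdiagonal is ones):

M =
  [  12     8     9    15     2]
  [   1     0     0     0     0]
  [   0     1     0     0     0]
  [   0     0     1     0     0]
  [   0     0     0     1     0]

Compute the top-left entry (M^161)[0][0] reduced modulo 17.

5

(M^161)[0][0] is the top entry after applying M 161 times to the unit state (1, 0, 0, 0, 0). Equivalently it is h_{165} for the auxiliary sequence (h_n) obeying the same recurrence with h_4 = 1 and h_i = 0 for 0 ≤ i < 4:
h_5 = 12·1 + 8·0 + 9·0 + 15·0 + 2·0 = 12
h_6 = 12·12 + 8·1 + 9·0 + 15·0 + 2·0 = 16
h_7 = 12·16 + 8·12 + 9·1 + 15·0 + 2·0 = 8
h_8 = 12·8 + 8·16 + 9·12 + 15·1 + 2·0 = 7
h_9 = 12·7 + 8·8 + 9·16 + 15·12 + 2·1 = 15
h_10 = 12·15 + 8·7 + 9·8 + 15·16 + 2·12 = 11
Continuing the recurrence:
  h_11 = 8;  h_12 = 15;  h_13 = 4;  h_14 = 10;  h_15 = 4;  h_16 = 14
  h_17 = 6;  h_18 = 4;  h_19 = 13;  h_20 = 1;  h_21 = 15;  h_22 = 3
  h_23 = 11;  h_24 = 9;  h_25 = 8;  h_26 = 2;  h_27 = 0;  h_28 = 7
  h_29 = 2;  h_30 = 7;  h_31 = 14;  h_32 = 7;  h_33 = 14;  h_34 = 0
  h_35 = 8;  h_36 = 15;  h_37 = 9;  h_38 = 5;  h_39 = 13;  h_40 = 8
  h_41 = 2;  h_42 = 9;  h_43 = 10;  h_44 = 16;  h_45 = 8;  h_46 = 11
  h_47 = 15;  h_48 = 5;  h_49 = 6;  h_50 = 3;  h_51 = 2;  h_52 = 3
  h_53 = 9;  h_54 = 3;  h_55 = 1;  h_56 = 13;  h_57 = 9;  h_58 = 12
  h_59 = 14;  h_60 = 15;  h_61 = 0;  h_62 = 2;  h_63 = 2;  h_64 = 4
  h_65 = 10;  h_66 = 13;  h_67 = 0;  h_68 = 3;  h_69 = 5;  h_70 = 10
  h_71 = 9;  h_72 = 6;  h_73 = 9;  h_74 = 6;  h_75 = 13;  h_76 = 2
  h_77 = 6;  h_78 = 7;  h_79 = 0;  h_80 = 13;  h_81 = 7;  h_82 = 16
  h_83 = 5;  h_84 = 4;  h_85 = 6;  h_86 = 12;  h_87 = 12;  h_88 = 7
  h_89 = 12;  h_90 = 7;  h_91 = 5;  h_92 = 13;  h_93 = 11;  h_94 = 2
  h_95 = 12;  h_96 = 5;  h_97 = 8;  h_98 = 7;  h_99 = 3;  h_100 = 8
  h_101 = 7;  h_102 = 7;  h_103 = 16;  h_104 = 12;  h_105 = 14;  h_106 = 0
  h_107 = 15;  h_108 = 8;  h_109 = 8;  h_110 = 0;  h_111 = 4;  h_112 = 15
  h_113 = 8;  h_114 = 13;  h_115 = 7;  h_116 = 0;  h_117 = 0;  h_118 = 2
  h_119 = 2;  h_120 = 3;  h_121 = 2;  h_122 = 11;  h_123 = 5;  h_124 = 11
  h_125 = 1;  h_126 = 8;  h_127 = 11;  h_128 = 6;  h_129 = 14;  h_130 = 12
  h_131 = 15;  h_132 = 4;  h_133 = 5;  h_134 = 10;  h_135 = 3;  h_136 = 13
  h_137 = 13;  h_138 = 5;  h_139 = 6;  h_140 = 5;  h_141 = 0;  h_142 = 8
  h_143 = 3;  h_144 = 0;  h_145 = 4;  h_146 = 8;  h_147 = 2;  h_148 = 11
  h_149 = 8;  h_150 = 7;  h_151 = 4;  h_152 = 5;  h_153 = 8;  h_154 = 4
  h_155 = 10;  h_156 = 1;  h_157 = 3;  h_158 = 6;  h_159 = 8;  h_160 = 2
  h_161 = 2;  h_162 = 4;  h_163 = 10
h_164 = 12·10 + 8·4 + 9·2 + 15·2 + 2·8 = 12
h_165 = 12·12 + 8·10 + 9·4 + 15·2 + 2·2 = 5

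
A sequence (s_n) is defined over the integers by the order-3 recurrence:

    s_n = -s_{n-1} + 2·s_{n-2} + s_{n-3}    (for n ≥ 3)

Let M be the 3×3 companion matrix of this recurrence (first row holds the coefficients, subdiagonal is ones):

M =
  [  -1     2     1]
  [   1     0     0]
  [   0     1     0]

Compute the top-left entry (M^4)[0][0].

(M^4)[0][0] is the top entry after applying M 4 times to the unit state (1, 0, 0). Equivalently it is h_{6} for the auxiliary sequence (h_n) obeying the same recurrence with h_2 = 1 and h_i = 0 for 0 ≤ i < 2:
h_3 = -1·1 + 2·0 + 1·0 = -1
h_4 = -1·-1 + 2·1 + 1·0 = 3
h_5 = -1·3 + 2·-1 + 1·1 = -4
h_6 = -1·-4 + 2·3 + 1·-1 = 9

9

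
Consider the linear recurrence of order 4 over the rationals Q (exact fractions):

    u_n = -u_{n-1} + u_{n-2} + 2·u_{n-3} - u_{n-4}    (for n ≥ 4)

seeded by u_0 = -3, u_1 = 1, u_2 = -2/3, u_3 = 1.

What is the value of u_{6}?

32/3

u_4 = -1·1 + 1·-2/3 + 2·1 + -1·-3 = 10/3
u_5 = -1·10/3 + 1·1 + 2·-2/3 + -1·1 = -14/3
u_6 = -1·-14/3 + 1·10/3 + 2·1 + -1·-2/3 = 32/3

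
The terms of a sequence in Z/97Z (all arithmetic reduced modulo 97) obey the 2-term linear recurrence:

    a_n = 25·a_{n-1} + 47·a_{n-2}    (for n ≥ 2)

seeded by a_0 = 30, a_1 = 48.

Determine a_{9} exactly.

a_2 = 25·48 + 47·30 = 88
a_3 = 25·88 + 47·48 = 91
a_4 = 25·91 + 47·88 = 9
a_5 = 25·9 + 47·91 = 40
a_6 = 25·40 + 47·9 = 65
a_7 = 25·65 + 47·40 = 13
a_8 = 25·13 + 47·65 = 82
a_9 = 25·82 + 47·13 = 42

42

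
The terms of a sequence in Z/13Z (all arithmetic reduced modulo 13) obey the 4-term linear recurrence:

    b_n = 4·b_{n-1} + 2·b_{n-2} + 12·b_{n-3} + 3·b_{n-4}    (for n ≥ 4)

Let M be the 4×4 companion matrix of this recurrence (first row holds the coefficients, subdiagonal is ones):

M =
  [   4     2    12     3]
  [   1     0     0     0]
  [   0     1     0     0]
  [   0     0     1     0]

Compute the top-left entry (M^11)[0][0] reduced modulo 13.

4

(M^11)[0][0] is the top entry after applying M 11 times to the unit state (1, 0, 0, 0). Equivalently it is h_{14} for the auxiliary sequence (h_n) obeying the same recurrence with h_3 = 1 and h_i = 0 for 0 ≤ i < 3:
h_4 = 4·1 + 2·0 + 12·0 + 3·0 = 4
h_5 = 4·4 + 2·1 + 12·0 + 3·0 = 5
h_6 = 4·5 + 2·4 + 12·1 + 3·0 = 1
h_7 = 4·1 + 2·5 + 12·4 + 3·1 = 0
h_8 = 4·0 + 2·1 + 12·5 + 3·4 = 9
h_9 = 4·9 + 2·0 + 12·1 + 3·5 = 11
h_10 = 4·11 + 2·9 + 12·0 + 3·1 = 0
h_11 = 4·0 + 2·11 + 12·9 + 3·0 = 0
h_12 = 4·0 + 2·0 + 12·11 + 3·9 = 3
h_13 = 4·3 + 2·0 + 12·0 + 3·11 = 6
h_14 = 4·6 + 2·3 + 12·0 + 3·0 = 4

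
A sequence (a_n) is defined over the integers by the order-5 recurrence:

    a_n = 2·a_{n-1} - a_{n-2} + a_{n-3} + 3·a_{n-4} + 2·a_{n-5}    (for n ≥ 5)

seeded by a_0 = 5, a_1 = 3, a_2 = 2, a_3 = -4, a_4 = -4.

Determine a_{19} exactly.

a_5 = 2·-4 + -1·-4 + 1·2 + 3·3 + 2·5 = 17
a_6 = 2·17 + -1·-4 + 1·-4 + 3·2 + 2·3 = 46
a_7 = 2·46 + -1·17 + 1·-4 + 3·-4 + 2·2 = 63
a_8 = 2·63 + -1·46 + 1·17 + 3·-4 + 2·-4 = 77
a_9 = 2·77 + -1·63 + 1·46 + 3·17 + 2·-4 = 180
a_10 = 2·180 + -1·77 + 1·63 + 3·46 + 2·17 = 518
a_11 = 2·518 + -1·180 + 1·77 + 3·63 + 2·46 = 1214
a_12 = 2·1214 + -1·518 + 1·180 + 3·77 + 2·63 = 2447
a_13 = 2·2447 + -1·1214 + 1·518 + 3·180 + 2·77 = 4892
a_14 = 2·4892 + -1·2447 + 1·1214 + 3·518 + 2·180 = 10465
a_15 = 2·10465 + -1·4892 + 1·2447 + 3·1214 + 2·518 = 23163
a_16 = 2·23163 + -1·10465 + 1·4892 + 3·2447 + 2·1214 = 50522
a_17 = 2·50522 + -1·23163 + 1·10465 + 3·4892 + 2·2447 = 107916
a_18 = 2·107916 + -1·50522 + 1·23163 + 3·10465 + 2·4892 = 229652
a_19 = 2·229652 + -1·107916 + 1·50522 + 3·23163 + 2·10465 = 492329

492329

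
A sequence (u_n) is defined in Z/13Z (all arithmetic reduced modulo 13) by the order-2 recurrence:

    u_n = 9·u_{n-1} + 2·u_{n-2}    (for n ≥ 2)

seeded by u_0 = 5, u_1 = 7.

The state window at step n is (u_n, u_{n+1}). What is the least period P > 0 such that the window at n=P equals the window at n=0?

n=0: window = (5, 7)
n=1: window = (7, 8)
n=2: window = (8, 8)
n=3: window = (8, 10)
n=4: window = (10, 2)
n=5: window = (2, 12)
n=6: window = (12, 8)
n=7: window = (8, 5)
n=8: window = (5, 9)
n=9: window = (9, 0)
n=10: window = (0, 5)
n=11: window = (5, 6)
n=12: window = (6, 12)
n=13: window = (12, 3)
n=14: window = (3, 12)
n=15: window = (12, 10)
n=16: window = (10, 10)
n=17: window = (10, 6)
n=18: window = (6, 9)
n=19: window = (9, 2)
n=20: window = (2, 10)
n=21: window = (10, 3)
n=22: window = (3, 8)
n=23: window = (8, 0)
n=24: window = (0, 3)
n=25: window = (3, 1)
n=26: window = (1, 2)
n=27: window = (2, 7)
n=28: window = (7, 2)
n=29: window = (2, 6)
n=30: window = (6, 6)
n=31: window = (6, 1)
n=32: window = (1, 8)
n=33: window = (8, 9)
n=34: window = (9, 6)
n=35: window = (6, 7)
n=36: window = (7, 10)
n=37: window = (10, 0)
n=38: window = (0, 7)
n=39: window = (7, 11)
n=40: window = (11, 9)
…
n=166: window = (10, 7)
n=167: window = (7, 5)
n=168: window = (5, 7)
window at n=168 equals window at n=0 → period = 168

168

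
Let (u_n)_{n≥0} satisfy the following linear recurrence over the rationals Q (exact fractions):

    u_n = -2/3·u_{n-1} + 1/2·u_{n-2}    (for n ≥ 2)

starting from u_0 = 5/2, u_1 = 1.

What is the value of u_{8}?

13223/69984

u_2 = -2/3·1 + 1/2·5/2 = 7/12
u_3 = -2/3·7/12 + 1/2·1 = 1/9
u_4 = -2/3·1/9 + 1/2·7/12 = 47/216
u_5 = -2/3·47/216 + 1/2·1/9 = -29/324
u_6 = -2/3·-29/324 + 1/2·47/216 = 655/3888
u_7 = -2/3·655/3888 + 1/2·-29/324 = -229/1458
u_8 = -2/3·-229/1458 + 1/2·655/3888 = 13223/69984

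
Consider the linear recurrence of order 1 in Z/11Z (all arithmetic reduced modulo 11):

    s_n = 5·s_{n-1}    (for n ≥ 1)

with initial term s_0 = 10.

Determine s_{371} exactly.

s_1 = 5·10 = 6
s_2 = 5·6 = 8
s_3 = 5·8 = 7
s_4 = 5·7 = 2
s_5 = 5·2 = 10
(s_5) = (10) = (s_0), so the sequence has period 5.
371 ≡ 1 (mod 5), hence s_371 = s_1 = 6.

6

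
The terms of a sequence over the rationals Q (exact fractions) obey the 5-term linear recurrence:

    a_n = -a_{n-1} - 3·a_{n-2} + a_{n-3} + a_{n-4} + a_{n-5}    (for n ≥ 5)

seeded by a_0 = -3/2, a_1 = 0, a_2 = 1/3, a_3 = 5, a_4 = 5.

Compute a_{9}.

a_5 = -1·5 + -3·5 + 1·1/3 + 1·0 + 1·-3/2 = -127/6
a_6 = -1·-127/6 + -3·5 + 1·5 + 1·1/3 + 1·0 = 23/2
a_7 = -1·23/2 + -3·-127/6 + 1·5 + 1·5 + 1·1/3 = 187/3
a_8 = -1·187/3 + -3·23/2 + 1·-127/6 + 1·5 + 1·5 = -108
a_9 = -1·-108 + -3·187/3 + 1·23/2 + 1·-127/6 + 1·5 = -251/3

-251/3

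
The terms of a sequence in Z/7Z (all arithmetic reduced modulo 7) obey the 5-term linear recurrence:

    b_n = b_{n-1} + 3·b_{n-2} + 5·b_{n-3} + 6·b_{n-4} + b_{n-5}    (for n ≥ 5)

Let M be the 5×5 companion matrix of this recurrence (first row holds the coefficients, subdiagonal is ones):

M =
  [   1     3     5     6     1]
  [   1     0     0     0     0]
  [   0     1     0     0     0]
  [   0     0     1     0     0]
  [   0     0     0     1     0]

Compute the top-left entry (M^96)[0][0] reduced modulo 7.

3

(M^96)[0][0] is the top entry after applying M 96 times to the unit state (1, 0, 0, 0, 0). Equivalently it is h_{100} for the auxiliary sequence (h_n) obeying the same recurrence with h_4 = 1 and h_i = 0 for 0 ≤ i < 4:
h_5 = 1·1 + 3·0 + 5·0 + 6·0 + 1·0 = 1
h_6 = 1·1 + 3·1 + 5·0 + 6·0 + 1·0 = 4
h_7 = 1·4 + 3·1 + 5·1 + 6·0 + 1·0 = 5
h_8 = 1·5 + 3·4 + 5·1 + 6·1 + 1·0 = 0
h_9 = 1·0 + 3·5 + 5·4 + 6·1 + 1·1 = 0
h_10 = 1·0 + 3·0 + 5·5 + 6·4 + 1·1 = 1
h_11 = 1·1 + 3·0 + 5·0 + 6·5 + 1·4 = 0
h_12 = 1·0 + 3·1 + 5·0 + 6·0 + 1·5 = 1
h_13 = 1·1 + 3·0 + 5·1 + 6·0 + 1·0 = 6
h_14 = 1·6 + 3·1 + 5·0 + 6·1 + 1·0 = 1
h_15 = 1·1 + 3·6 + 5·1 + 6·0 + 1·1 = 4
h_16 = 1·4 + 3·1 + 5·6 + 6·1 + 1·0 = 1
h_17 = 1·1 + 3·4 + 5·1 + 6·6 + 1·1 = 6
h_18 = 1·6 + 3·1 + 5·4 + 6·1 + 1·6 = 6
h_19 = 1·6 + 3·6 + 5·1 + 6·4 + 1·1 = 5
h_20 = 1·5 + 3·6 + 5·6 + 6·1 + 1·4 = 0
h_21 = 1·0 + 3·5 + 5·6 + 6·6 + 1·1 = 5
h_22 = 1·5 + 3·0 + 5·5 + 6·6 + 1·6 = 2
h_23 = 1·2 + 3·5 + 5·0 + 6·5 + 1·6 = 4
h_24 = 1·4 + 3·2 + 5·5 + 6·0 + 1·5 = 5
h_25 = 1·5 + 3·4 + 5·2 + 6·5 + 1·0 = 1
h_26 = 1·1 + 3·5 + 5·4 + 6·2 + 1·5 = 4
h_27 = 1·4 + 3·1 + 5·5 + 6·4 + 1·2 = 2
h_28 = 1·2 + 3·4 + 5·1 + 6·5 + 1·4 = 4
h_29 = 1·4 + 3·2 + 5·4 + 6·1 + 1·5 = 6
h_30 = 1·6 + 3·4 + 5·2 + 6·4 + 1·1 = 4
h_31 = 1·4 + 3·6 + 5·4 + 6·2 + 1·4 = 2
h_32 = 1·2 + 3·4 + 5·6 + 6·4 + 1·2 = 0
h_33 = 1·0 + 3·2 + 5·4 + 6·6 + 1·4 = 3
h_34 = 1·3 + 3·0 + 5·2 + 6·4 + 1·6 = 1
h_35 = 1·1 + 3·3 + 5·0 + 6·2 + 1·4 = 5
h_36 = 1·5 + 3·1 + 5·3 + 6·0 + 1·2 = 4
h_37 = 1·4 + 3·5 + 5·1 + 6·3 + 1·0 = 0
h_38 = 1·0 + 3·4 + 5·5 + 6·1 + 1·3 = 4
h_39 = 1·4 + 3·0 + 5·4 + 6·5 + 1·1 = 6
h_40 = 1·6 + 3·4 + 5·0 + 6·4 + 1·5 = 5
h_41 = 1·5 + 3·6 + 5·4 + 6·0 + 1·4 = 5
h_42 = 1·5 + 3·5 + 5·6 + 6·4 + 1·0 = 4
h_43 = 1·4 + 3·5 + 5·5 + 6·6 + 1·4 = 0
h_44 = 1·0 + 3·4 + 5·5 + 6·5 + 1·6 = 3
h_45 = 1·3 + 3·0 + 5·4 + 6·5 + 1·5 = 2
h_46 = 1·2 + 3·3 + 5·0 + 6·4 + 1·5 = 5
h_47 = 1·5 + 3·2 + 5·3 + 6·0 + 1·4 = 2
h_48 = 1·2 + 3·5 + 5·2 + 6·3 + 1·0 = 3
h_49 = 1·3 + 3·2 + 5·5 + 6·2 + 1·3 = 0
h_50 = 1·0 + 3·3 + 5·2 + 6·5 + 1·2 = 2
h_51 = 1·2 + 3·0 + 5·3 + 6·2 + 1·5 = 6
h_52 = 1·6 + 3·2 + 5·0 + 6·3 + 1·2 = 4
h_53 = 1·4 + 3·6 + 5·2 + 6·0 + 1·3 = 0
h_54 = 1·0 + 3·4 + 5·6 + 6·2 + 1·0 = 5
h_55 = 1·5 + 3·0 + 5·4 + 6·6 + 1·2 = 0
h_56 = 1·0 + 3·5 + 5·0 + 6·4 + 1·6 = 3
h_57 = 1·3 + 3·0 + 5·5 + 6·0 + 1·4 = 4
h_58 = 1·4 + 3·3 + 5·0 + 6·5 + 1·0 = 1
h_59 = 1·1 + 3·4 + 5·3 + 6·0 + 1·5 = 5
h_60 = 1·5 + 3·1 + 5·4 + 6·3 + 1·0 = 4
h_61 = 1·4 + 3·5 + 5·1 + 6·4 + 1·3 = 2
h_62 = 1·2 + 3·4 + 5·5 + 6·1 + 1·4 = 0
h_63 = 1·0 + 3·2 + 5·4 + 6·5 + 1·1 = 1
h_64 = 1·1 + 3·0 + 5·2 + 6·4 + 1·5 = 5
h_65 = 1·5 + 3·1 + 5·0 + 6·2 + 1·4 = 3
h_66 = 1·3 + 3·5 + 5·1 + 6·0 + 1·2 = 4
h_67 = 1·4 + 3·3 + 5·5 + 6·1 + 1·0 = 2
h_68 = 1·2 + 3·4 + 5·3 + 6·5 + 1·1 = 4
h_69 = 1·4 + 3·2 + 5·4 + 6·3 + 1·5 = 4
h_70 = 1·4 + 3·4 + 5·2 + 6·4 + 1·3 = 4
h_71 = 1·4 + 3·4 + 5·4 + 6·2 + 1·4 = 3
h_72 = 1·3 + 3·4 + 5·4 + 6·4 + 1·2 = 5
h_73 = 1·5 + 3·3 + 5·4 + 6·4 + 1·4 = 6
h_74 = 1·6 + 3·5 + 5·3 + 6·4 + 1·4 = 1
h_75 = 1·1 + 3·6 + 5·5 + 6·3 + 1·4 = 3
h_76 = 1·3 + 3·1 + 5·6 + 6·5 + 1·3 = 6
h_77 = 1·6 + 3·3 + 5·1 + 6·6 + 1·5 = 5
h_78 = 1·5 + 3·6 + 5·3 + 6·1 + 1·6 = 1
h_79 = 1·1 + 3·5 + 5·6 + 6·3 + 1·1 = 2
h_80 = 1·2 + 3·1 + 5·5 + 6·6 + 1·3 = 6
h_81 = 1·6 + 3·2 + 5·1 + 6·5 + 1·6 = 4
h_82 = 1·4 + 3·6 + 5·2 + 6·1 + 1·5 = 1
h_83 = 1·1 + 3·4 + 5·6 + 6·2 + 1·1 = 0
h_84 = 1·0 + 3·1 + 5·4 + 6·6 + 1·2 = 5
h_85 = 1·5 + 3·0 + 5·1 + 6·4 + 1·6 = 5
h_86 = 1·5 + 3·5 + 5·0 + 6·1 + 1·4 = 2
h_87 = 1·2 + 3·5 + 5·5 + 6·0 + 1·1 = 1
h_88 = 1·1 + 3·2 + 5·5 + 6·5 + 1·0 = 6
h_89 = 1·6 + 3·1 + 5·2 + 6·5 + 1·5 = 5
h_90 = 1·5 + 3·6 + 5·1 + 6·2 + 1·5 = 3
h_91 = 1·3 + 3·5 + 5·6 + 6·1 + 1·2 = 0
h_92 = 1·0 + 3·3 + 5·5 + 6·6 + 1·1 = 1
h_93 = 1·1 + 3·0 + 5·3 + 6·5 + 1·6 = 3
h_94 = 1·3 + 3·1 + 5·0 + 6·3 + 1·5 = 1
h_95 = 1·1 + 3·3 + 5·1 + 6·0 + 1·3 = 4
h_96 = 1·4 + 3·1 + 5·3 + 6·1 + 1·0 = 0
h_97 = 1·0 + 3·4 + 5·1 + 6·3 + 1·1 = 1
h_98 = 1·1 + 3·0 + 5·4 + 6·1 + 1·3 = 2
h_99 = 1·2 + 3·1 + 5·0 + 6·4 + 1·1 = 2
h_100 = 1·2 + 3·2 + 5·1 + 6·0 + 1·4 = 3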